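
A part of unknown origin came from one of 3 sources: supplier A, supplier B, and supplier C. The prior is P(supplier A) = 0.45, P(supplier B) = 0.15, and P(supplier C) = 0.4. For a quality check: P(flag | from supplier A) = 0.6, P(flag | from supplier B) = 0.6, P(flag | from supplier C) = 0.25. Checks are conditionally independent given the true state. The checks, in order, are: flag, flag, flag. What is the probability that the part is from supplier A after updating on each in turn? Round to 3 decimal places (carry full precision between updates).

After 'flag': normaliser = 0.6·0.4500 + 0.6·0.1500 + 0.25·0.4000; P(supplier A) ≈ 0.5870, P(supplier B) ≈ 0.1957, P(supplier C) ≈ 0.2174
After 'flag': normaliser = 0.6·0.5870 + 0.6·0.1957 + 0.25·0.2174; P(supplier A) ≈ 0.6722, P(supplier B) ≈ 0.2241, P(supplier C) ≈ 0.1037
After 'flag': normaliser = 0.6·0.6722 + 0.6·0.2241 + 0.25·0.1037; P(supplier A) ≈ 0.7155, P(supplier B) ≈ 0.2385, P(supplier C) ≈ 0.0460

0.715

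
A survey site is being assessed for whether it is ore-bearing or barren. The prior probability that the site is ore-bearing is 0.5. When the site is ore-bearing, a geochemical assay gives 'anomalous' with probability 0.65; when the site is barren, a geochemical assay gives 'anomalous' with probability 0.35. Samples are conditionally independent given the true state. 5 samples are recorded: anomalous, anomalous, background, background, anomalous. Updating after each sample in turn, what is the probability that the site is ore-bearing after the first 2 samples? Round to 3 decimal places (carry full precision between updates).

0.775

After 'anomalous': P(ore) = 0.65·0.5000 / (0.65·0.5000 + 0.35·0.5000) ≈ 0.6500
After 'anomalous': P(ore) = 0.65·0.6500 / (0.65·0.6500 + 0.35·0.3500) ≈ 0.7752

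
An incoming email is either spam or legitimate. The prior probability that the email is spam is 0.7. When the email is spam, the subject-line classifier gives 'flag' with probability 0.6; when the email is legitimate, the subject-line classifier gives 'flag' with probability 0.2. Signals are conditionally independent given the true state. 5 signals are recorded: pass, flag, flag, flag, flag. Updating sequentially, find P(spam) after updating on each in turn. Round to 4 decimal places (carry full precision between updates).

After 'pass': P(spam) = 0.4·0.7000 / (0.4·0.7000 + 0.8·0.3000) ≈ 0.5385
After 'flag': P(spam) = 0.6·0.5385 / (0.6·0.5385 + 0.2·0.4615) ≈ 0.7778
After 'flag': P(spam) = 0.6·0.7778 / (0.6·0.7778 + 0.2·0.2222) ≈ 0.9130
After 'flag': P(spam) = 0.6·0.9130 / (0.6·0.9130 + 0.2·0.0870) ≈ 0.9692
After 'flag': P(spam) = 0.6·0.9692 / (0.6·0.9692 + 0.2·0.0308) ≈ 0.9895

0.9895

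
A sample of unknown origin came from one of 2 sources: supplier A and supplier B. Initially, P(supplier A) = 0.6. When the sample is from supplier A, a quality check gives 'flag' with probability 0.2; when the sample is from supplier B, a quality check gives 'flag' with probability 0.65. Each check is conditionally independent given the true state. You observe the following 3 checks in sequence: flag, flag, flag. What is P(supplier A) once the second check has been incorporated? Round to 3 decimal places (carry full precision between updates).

After 'flag': P(supplier A) = 0.2·0.6000 / (0.2·0.6000 + 0.65·0.4000) ≈ 0.3158
After 'flag': P(supplier A) = 0.2·0.3158 / (0.2·0.3158 + 0.65·0.6842) ≈ 0.1244

0.124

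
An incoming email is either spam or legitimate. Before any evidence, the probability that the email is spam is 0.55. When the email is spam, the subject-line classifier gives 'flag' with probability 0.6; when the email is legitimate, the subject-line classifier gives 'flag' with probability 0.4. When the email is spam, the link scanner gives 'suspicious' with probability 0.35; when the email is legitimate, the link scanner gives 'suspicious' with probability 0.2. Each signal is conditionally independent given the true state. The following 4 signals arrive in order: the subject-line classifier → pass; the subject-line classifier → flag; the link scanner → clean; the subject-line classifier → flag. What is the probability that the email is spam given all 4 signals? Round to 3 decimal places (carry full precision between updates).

After the subject-line classifier='pass': P(spam) = 0.4·0.5500 / (0.4·0.5500 + 0.6·0.4500) ≈ 0.4490
After the subject-line classifier='flag': P(spam) = 0.6·0.4490 / (0.6·0.4490 + 0.4·0.5510) ≈ 0.5500
After the link scanner='clean': P(spam) = 0.65·0.5500 / (0.65·0.5500 + 0.8·0.4500) ≈ 0.4983
After the subject-line classifier='flag': P(spam) = 0.6·0.4983 / (0.6·0.4983 + 0.4·0.5017) ≈ 0.5983

0.598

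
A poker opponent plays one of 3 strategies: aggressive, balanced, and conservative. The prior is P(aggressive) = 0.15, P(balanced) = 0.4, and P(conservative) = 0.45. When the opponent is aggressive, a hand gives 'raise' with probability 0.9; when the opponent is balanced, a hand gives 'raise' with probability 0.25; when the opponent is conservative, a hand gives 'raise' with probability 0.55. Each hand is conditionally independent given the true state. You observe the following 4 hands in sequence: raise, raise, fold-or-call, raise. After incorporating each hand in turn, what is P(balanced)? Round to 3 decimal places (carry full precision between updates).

0.095

After 'raise': normaliser = 0.9·0.1500 + 0.25·0.4000 + 0.55·0.4500; P(aggressive) ≈ 0.2798, P(balanced) ≈ 0.2073, P(conservative) ≈ 0.5130
After 'raise': normaliser = 0.9·0.2798 + 0.25·0.2073 + 0.55·0.5130; P(aggressive) ≈ 0.4299, P(balanced) ≈ 0.0885, P(conservative) ≈ 0.4816
After 'fold-or-call': normaliser = 0.1·0.4299 + 0.75·0.0885 + 0.45·0.4816; P(aggressive) ≈ 0.1318, P(balanced) ≈ 0.2035, P(conservative) ≈ 0.6647
After 'raise': normaliser = 0.9·0.1318 + 0.25·0.2035 + 0.55·0.6647; P(aggressive) ≈ 0.2217, P(balanced) ≈ 0.0951, P(conservative) ≈ 0.6832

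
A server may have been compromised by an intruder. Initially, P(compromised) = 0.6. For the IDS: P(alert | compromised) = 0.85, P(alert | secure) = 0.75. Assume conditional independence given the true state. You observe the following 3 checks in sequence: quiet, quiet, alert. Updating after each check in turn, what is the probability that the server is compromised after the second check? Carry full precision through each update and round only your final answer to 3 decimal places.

0.351

Each posterior becomes the prior for the next update.
After 'quiet': P(compromised) = 0.15·0.6000 / (0.15·0.6000 + 0.25·0.4000) ≈ 0.4737
After 'quiet': P(compromised) = 0.15·0.4737 / (0.15·0.4737 + 0.25·0.5263) ≈ 0.3506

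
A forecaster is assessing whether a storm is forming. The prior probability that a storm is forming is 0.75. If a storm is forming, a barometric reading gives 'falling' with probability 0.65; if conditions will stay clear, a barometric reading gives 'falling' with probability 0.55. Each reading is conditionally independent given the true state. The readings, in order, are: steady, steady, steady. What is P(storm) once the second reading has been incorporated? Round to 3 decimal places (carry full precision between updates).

0.645

After 'steady': P(storm) = 0.35·0.7500 / (0.35·0.7500 + 0.45·0.2500) ≈ 0.7000
After 'steady': P(storm) = 0.35·0.7000 / (0.35·0.7000 + 0.45·0.3000) ≈ 0.6447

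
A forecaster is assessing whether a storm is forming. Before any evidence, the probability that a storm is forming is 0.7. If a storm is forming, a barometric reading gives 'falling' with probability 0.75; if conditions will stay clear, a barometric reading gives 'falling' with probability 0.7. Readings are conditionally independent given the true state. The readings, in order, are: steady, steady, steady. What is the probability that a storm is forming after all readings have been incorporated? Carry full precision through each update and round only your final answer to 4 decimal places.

After 'steady': P(storm) = 0.25·0.7000 / (0.25·0.7000 + 0.3·0.3000) ≈ 0.6604
After 'steady': P(storm) = 0.25·0.6604 / (0.25·0.6604 + 0.3·0.3396) ≈ 0.6184
After 'steady': P(storm) = 0.25·0.6184 / (0.25·0.6184 + 0.3·0.3816) ≈ 0.5745

0.5745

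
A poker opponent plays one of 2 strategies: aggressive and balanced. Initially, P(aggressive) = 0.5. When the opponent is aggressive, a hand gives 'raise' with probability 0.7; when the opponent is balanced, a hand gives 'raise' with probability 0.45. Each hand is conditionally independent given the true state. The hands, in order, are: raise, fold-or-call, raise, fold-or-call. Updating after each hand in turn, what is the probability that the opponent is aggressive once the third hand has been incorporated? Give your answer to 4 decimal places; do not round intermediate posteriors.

0.5689

After 'raise': P(aggressive) = 0.7·0.5000 / (0.7·0.5000 + 0.45·0.5000) ≈ 0.6087
After 'fold-or-call': P(aggressive) = 0.3·0.6087 / (0.3·0.6087 + 0.55·0.3913) ≈ 0.4590
After 'raise': P(aggressive) = 0.7·0.4590 / (0.7·0.4590 + 0.45·0.5410) ≈ 0.5689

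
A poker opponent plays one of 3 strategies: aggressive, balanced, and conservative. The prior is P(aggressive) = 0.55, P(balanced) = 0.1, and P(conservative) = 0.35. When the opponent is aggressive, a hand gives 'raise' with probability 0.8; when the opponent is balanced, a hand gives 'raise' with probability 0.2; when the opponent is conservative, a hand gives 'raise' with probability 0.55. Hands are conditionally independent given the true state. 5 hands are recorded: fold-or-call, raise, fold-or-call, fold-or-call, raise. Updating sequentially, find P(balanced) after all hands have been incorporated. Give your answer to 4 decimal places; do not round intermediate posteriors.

After 'fold-or-call': normaliser = 0.2·0.5500 + 0.8·0.1000 + 0.45·0.3500; P(aggressive) ≈ 0.3165, P(balanced) ≈ 0.2302, P(conservative) ≈ 0.4532
After 'raise': normaliser = 0.8·0.3165 + 0.2·0.2302 + 0.55·0.4532; P(aggressive) ≈ 0.4616, P(balanced) ≈ 0.0839, P(conservative) ≈ 0.4544
After 'fold-or-call': normaliser = 0.2·0.4616 + 0.8·0.0839 + 0.45·0.4544; P(aggressive) ≈ 0.2537, P(balanced) ≈ 0.1845, P(conservative) ≈ 0.5618
After 'fold-or-call': normaliser = 0.2·0.2537 + 0.8·0.1845 + 0.45·0.5618; P(aggressive) ≈ 0.1125, P(balanced) ≈ 0.3271, P(conservative) ≈ 0.5604
After 'raise': normaliser = 0.8·0.1125 + 0.2·0.3271 + 0.55·0.5604; P(aggressive) ≈ 0.1940, P(balanced) ≈ 0.1411, P(conservative) ≈ 0.6648

0.1411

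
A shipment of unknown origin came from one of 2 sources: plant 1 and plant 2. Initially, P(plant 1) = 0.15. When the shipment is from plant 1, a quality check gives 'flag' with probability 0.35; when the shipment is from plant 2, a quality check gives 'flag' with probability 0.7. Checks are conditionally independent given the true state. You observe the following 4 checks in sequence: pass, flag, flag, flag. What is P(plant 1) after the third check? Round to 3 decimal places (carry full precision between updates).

After 'pass': P(plant 1) = 0.65·0.1500 / (0.65·0.1500 + 0.3·0.8500) ≈ 0.2766
After 'flag': P(plant 1) = 0.35·0.2766 / (0.35·0.2766 + 0.7·0.7234) ≈ 0.1605
After 'flag': P(plant 1) = 0.35·0.1605 / (0.35·0.1605 + 0.7·0.8395) ≈ 0.0872

0.087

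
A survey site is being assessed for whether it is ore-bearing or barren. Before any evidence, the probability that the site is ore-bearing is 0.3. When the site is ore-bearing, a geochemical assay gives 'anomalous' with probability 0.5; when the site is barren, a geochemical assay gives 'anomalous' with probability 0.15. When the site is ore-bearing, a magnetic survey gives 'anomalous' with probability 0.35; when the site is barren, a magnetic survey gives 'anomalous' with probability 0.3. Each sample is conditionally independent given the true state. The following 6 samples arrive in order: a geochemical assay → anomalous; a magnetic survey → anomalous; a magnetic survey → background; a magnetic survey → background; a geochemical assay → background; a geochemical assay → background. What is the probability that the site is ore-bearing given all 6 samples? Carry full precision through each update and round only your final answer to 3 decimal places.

After a geochemical assay='anomalous': P(ore) = 0.5·0.3000 / (0.5·0.3000 + 0.15·0.7000) ≈ 0.5882
After a magnetic survey='anomalous': P(ore) = 0.35·0.5882 / (0.35·0.5882 + 0.3·0.4118) ≈ 0.6250
After a magnetic survey='background': P(ore) = 0.65·0.6250 / (0.65·0.6250 + 0.7·0.3750) ≈ 0.6075
After a magnetic survey='background': P(ore) = 0.65·0.6075 / (0.65·0.6075 + 0.7·0.3925) ≈ 0.5897
After a geochemical assay='background': P(ore) = 0.5·0.5897 / (0.5·0.5897 + 0.85·0.4103) ≈ 0.4581
After a geochemical assay='background': P(ore) = 0.5·0.4581 / (0.5·0.4581 + 0.85·0.5419) ≈ 0.3321

0.332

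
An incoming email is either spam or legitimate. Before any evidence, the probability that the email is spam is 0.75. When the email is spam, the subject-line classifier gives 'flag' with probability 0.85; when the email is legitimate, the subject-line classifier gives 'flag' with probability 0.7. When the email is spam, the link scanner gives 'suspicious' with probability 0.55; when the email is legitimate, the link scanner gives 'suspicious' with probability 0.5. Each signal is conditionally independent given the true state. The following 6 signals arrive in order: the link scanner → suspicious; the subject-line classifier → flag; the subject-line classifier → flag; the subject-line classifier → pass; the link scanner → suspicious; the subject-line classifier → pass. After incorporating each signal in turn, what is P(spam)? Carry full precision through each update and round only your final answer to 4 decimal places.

0.5723

After the link scanner='suspicious': P(spam) = 0.55·0.7500 / (0.55·0.7500 + 0.5·0.2500) ≈ 0.7674
After the subject-line classifier='flag': P(spam) = 0.85·0.7674 / (0.85·0.7674 + 0.7·0.2326) ≈ 0.8003
After the subject-line classifier='flag': P(spam) = 0.85·0.8003 / (0.85·0.8003 + 0.7·0.1997) ≈ 0.8295
After the subject-line classifier='pass': P(spam) = 0.15·0.8295 / (0.15·0.8295 + 0.3·0.1705) ≈ 0.7087
After the link scanner='suspicious': P(spam) = 0.55·0.7087 / (0.55·0.7087 + 0.5·0.2913) ≈ 0.7280
After the subject-line classifier='pass': P(spam) = 0.15·0.7280 / (0.15·0.7280 + 0.3·0.2720) ≈ 0.5723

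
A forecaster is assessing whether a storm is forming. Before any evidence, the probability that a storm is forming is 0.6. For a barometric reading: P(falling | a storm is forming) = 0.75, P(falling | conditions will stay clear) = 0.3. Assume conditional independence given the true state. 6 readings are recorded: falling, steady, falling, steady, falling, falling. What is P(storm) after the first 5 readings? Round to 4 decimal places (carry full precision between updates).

0.7493

Each posterior becomes the prior for the next update.
After 'falling': P(storm) = 0.75·0.6000 / (0.75·0.6000 + 0.3·0.4000) ≈ 0.7895
After 'steady': P(storm) = 0.25·0.7895 / (0.25·0.7895 + 0.7·0.2105) ≈ 0.5725
After 'falling': P(storm) = 0.75·0.5725 / (0.75·0.5725 + 0.3·0.4275) ≈ 0.7700
After 'steady': P(storm) = 0.25·0.7700 / (0.25·0.7700 + 0.7·0.2300) ≈ 0.5446
After 'falling': P(storm) = 0.75·0.5446 / (0.75·0.5446 + 0.3·0.4554) ≈ 0.7493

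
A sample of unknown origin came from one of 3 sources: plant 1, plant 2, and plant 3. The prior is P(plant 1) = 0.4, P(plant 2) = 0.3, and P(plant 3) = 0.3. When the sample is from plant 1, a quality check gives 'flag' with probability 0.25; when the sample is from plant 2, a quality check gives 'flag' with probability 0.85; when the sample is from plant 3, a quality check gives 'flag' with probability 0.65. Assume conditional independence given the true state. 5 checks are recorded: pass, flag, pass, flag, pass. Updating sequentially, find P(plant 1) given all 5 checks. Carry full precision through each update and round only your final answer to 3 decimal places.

After 'pass': normaliser = 0.75·0.4000 + 0.15·0.3000 + 0.35·0.3000; P(plant 1) ≈ 0.6667, P(plant 2) ≈ 0.1000, P(plant 3) ≈ 0.2333
After 'flag': normaliser = 0.25·0.6667 + 0.85·0.1000 + 0.65·0.2333; P(plant 1) ≈ 0.4132, P(plant 2) ≈ 0.2107, P(plant 3) ≈ 0.3760
After 'pass': normaliser = 0.75·0.4132 + 0.15·0.2107 + 0.35·0.3760; P(plant 1) ≈ 0.6550, P(plant 2) ≈ 0.0668, P(plant 3) ≈ 0.2782
After 'flag': normaliser = 0.25·0.6550 + 0.85·0.0668 + 0.65·0.2782; P(plant 1) ≈ 0.4080, P(plant 2) ≈ 0.1415, P(plant 3) ≈ 0.4505
After 'pass': normaliser = 0.75·0.4080 + 0.15·0.1415 + 0.35·0.4505; P(plant 1) ≈ 0.6311, P(plant 2) ≈ 0.0438, P(plant 3) ≈ 0.3252

0.631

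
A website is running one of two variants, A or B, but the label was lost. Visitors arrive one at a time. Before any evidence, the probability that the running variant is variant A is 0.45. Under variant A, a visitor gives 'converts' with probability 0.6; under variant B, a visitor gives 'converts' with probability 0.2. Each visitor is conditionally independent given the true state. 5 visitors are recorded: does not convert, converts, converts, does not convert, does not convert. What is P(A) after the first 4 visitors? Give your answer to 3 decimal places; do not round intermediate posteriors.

Apply Bayes' rule sequentially, carrying P(A) forward.
After 'does not convert': P(A) = 0.4·0.4500 / (0.4·0.4500 + 0.8·0.5500) ≈ 0.2903
After 'converts': P(A) = 0.6·0.2903 / (0.6·0.2903 + 0.2·0.7097) ≈ 0.5510
After 'converts': P(A) = 0.6·0.5510 / (0.6·0.5510 + 0.2·0.4490) ≈ 0.7864
After 'does not convert': P(A) = 0.4·0.7864 / (0.4·0.7864 + 0.8·0.2136) ≈ 0.6480

0.648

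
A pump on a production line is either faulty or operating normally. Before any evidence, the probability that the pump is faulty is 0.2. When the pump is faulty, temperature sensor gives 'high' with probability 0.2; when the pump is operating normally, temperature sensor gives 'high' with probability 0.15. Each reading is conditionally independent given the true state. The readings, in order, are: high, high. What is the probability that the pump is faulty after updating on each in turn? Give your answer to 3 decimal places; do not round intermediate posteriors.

After 'high': P(faulty) = 0.2·0.2000 / (0.2·0.2000 + 0.15·0.8000) ≈ 0.2500
After 'high': P(faulty) = 0.2·0.2500 / (0.2·0.2500 + 0.15·0.7500) ≈ 0.3077

0.308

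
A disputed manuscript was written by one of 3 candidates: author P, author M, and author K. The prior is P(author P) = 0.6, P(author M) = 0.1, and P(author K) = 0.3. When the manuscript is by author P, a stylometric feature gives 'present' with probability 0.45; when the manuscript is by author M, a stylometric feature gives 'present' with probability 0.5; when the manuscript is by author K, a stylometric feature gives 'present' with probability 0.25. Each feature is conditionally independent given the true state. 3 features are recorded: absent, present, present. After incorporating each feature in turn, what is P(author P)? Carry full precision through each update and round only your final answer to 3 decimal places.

Each posterior becomes the prior for the next update.
After 'absent': normaliser = 0.55·0.6000 + 0.5·0.1000 + 0.75·0.3000; P(author P) ≈ 0.5455, P(author M) ≈ 0.0826, P(author K) ≈ 0.3719
After 'present': normaliser = 0.45·0.5455 + 0.5·0.0826 + 0.25·0.3719; P(author P) ≈ 0.6464, P(author M) ≈ 0.1088, P(author K) ≈ 0.2448
After 'present': normaliser = 0.45·0.6464 + 0.5·0.1088 + 0.25·0.2448; P(author P) ≈ 0.7156, P(author M) ≈ 0.1339, P(author K) ≈ 0.1506

0.716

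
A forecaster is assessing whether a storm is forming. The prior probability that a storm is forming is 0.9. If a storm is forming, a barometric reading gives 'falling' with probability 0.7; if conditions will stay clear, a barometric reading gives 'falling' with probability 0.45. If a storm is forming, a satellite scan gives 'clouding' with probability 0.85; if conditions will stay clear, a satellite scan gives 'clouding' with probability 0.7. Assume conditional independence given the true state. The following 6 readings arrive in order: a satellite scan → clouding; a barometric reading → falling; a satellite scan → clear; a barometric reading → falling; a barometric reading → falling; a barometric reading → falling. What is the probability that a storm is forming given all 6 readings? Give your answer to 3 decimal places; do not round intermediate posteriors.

0.970

After a satellite scan='clouding': P(storm) = 0.85·0.9000 / (0.85·0.9000 + 0.7·0.1000) ≈ 0.9162
After a barometric reading='falling': P(storm) = 0.7·0.9162 / (0.7·0.9162 + 0.45·0.0838) ≈ 0.9444
After a satellite scan='clear': P(storm) = 0.15·0.9444 / (0.15·0.9444 + 0.3·0.0556) ≈ 0.8947
After a barometric reading='falling': P(storm) = 0.7·0.8947 / (0.7·0.8947 + 0.45·0.1053) ≈ 0.9297
After a barometric reading='falling': P(storm) = 0.7·0.9297 / (0.7·0.9297 + 0.45·0.0703) ≈ 0.9536
After a barometric reading='falling': P(storm) = 0.7·0.9536 / (0.7·0.9536 + 0.45·0.0464) ≈ 0.9697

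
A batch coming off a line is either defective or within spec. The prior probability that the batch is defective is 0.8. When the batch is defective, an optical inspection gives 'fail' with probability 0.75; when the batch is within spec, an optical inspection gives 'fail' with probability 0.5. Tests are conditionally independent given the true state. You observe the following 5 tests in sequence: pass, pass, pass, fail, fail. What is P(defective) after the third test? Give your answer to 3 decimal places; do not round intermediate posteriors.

Each posterior becomes the prior for the next update.
After 'pass': P(defective) = 0.25·0.8000 / (0.25·0.8000 + 0.5·0.2000) ≈ 0.6667
After 'pass': P(defective) = 0.25·0.6667 / (0.25·0.6667 + 0.5·0.3333) ≈ 0.5000
After 'pass': P(defective) = 0.25·0.5000 / (0.25·0.5000 + 0.5·0.5000) ≈ 0.3333

0.333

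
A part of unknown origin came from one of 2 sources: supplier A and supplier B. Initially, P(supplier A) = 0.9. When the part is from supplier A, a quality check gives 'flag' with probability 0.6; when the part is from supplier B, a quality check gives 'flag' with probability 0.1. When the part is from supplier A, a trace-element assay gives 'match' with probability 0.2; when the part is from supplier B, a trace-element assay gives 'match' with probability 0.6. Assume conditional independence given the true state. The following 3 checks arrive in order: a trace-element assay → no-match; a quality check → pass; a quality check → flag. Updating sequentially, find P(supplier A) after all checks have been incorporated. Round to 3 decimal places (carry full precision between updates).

After a trace-element assay='no-match': P(supplier A) = 0.8·0.9000 / (0.8·0.9000 + 0.4·0.1000) ≈ 0.9474
After a quality check='pass': P(supplier A) = 0.4·0.9474 / (0.4·0.9474 + 0.9·0.0526) ≈ 0.8889
After a quality check='flag': P(supplier A) = 0.6·0.8889 / (0.6·0.8889 + 0.1·0.1111) ≈ 0.9796

0.980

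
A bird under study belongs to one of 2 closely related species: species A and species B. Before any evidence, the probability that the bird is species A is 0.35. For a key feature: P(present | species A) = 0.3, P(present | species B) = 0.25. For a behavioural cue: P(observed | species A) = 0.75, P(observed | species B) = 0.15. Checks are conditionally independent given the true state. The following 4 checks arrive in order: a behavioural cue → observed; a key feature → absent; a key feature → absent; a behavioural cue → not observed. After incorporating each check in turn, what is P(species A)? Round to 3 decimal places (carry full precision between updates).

0.408

After a behavioural cue='observed': P(species A) = 0.75·0.3500 / (0.75·0.3500 + 0.15·0.6500) ≈ 0.7292
After a key feature='absent': P(species A) = 0.7·0.7292 / (0.7·0.7292 + 0.75·0.2708) ≈ 0.7153
After a key feature='absent': P(species A) = 0.7·0.7153 / (0.7·0.7153 + 0.75·0.2847) ≈ 0.7011
After a behavioural cue='not observed': P(species A) = 0.25·0.7011 / (0.25·0.7011 + 0.85·0.2989) ≈ 0.4082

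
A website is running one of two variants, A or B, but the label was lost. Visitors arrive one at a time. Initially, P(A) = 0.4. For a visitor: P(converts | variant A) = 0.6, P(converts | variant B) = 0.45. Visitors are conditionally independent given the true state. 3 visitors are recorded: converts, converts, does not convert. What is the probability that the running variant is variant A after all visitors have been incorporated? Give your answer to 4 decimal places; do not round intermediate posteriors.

0.4629

After 'converts': P(A) = 0.6·0.4000 / (0.6·0.4000 + 0.45·0.6000) ≈ 0.4706
After 'converts': P(A) = 0.6·0.4706 / (0.6·0.4706 + 0.45·0.5294) ≈ 0.5424
After 'does not convert': P(A) = 0.4·0.5424 / (0.4·0.5424 + 0.55·0.4576) ≈ 0.4629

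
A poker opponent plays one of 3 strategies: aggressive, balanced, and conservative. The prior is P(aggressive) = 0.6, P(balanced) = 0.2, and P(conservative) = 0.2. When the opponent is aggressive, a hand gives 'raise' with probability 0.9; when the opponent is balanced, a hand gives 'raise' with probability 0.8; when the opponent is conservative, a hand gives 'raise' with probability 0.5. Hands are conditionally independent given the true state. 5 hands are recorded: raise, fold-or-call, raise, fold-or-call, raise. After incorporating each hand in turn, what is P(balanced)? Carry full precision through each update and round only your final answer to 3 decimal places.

After 'raise': normaliser = 0.9·0.6000 + 0.8·0.2000 + 0.5·0.2000; P(aggressive) ≈ 0.6750, P(balanced) ≈ 0.2000, P(conservative) ≈ 0.1250
After 'fold-or-call': normaliser = 0.1·0.6750 + 0.2·0.2000 + 0.5·0.1250; P(aggressive) ≈ 0.3971, P(balanced) ≈ 0.2353, P(conservative) ≈ 0.3676
After 'raise': normaliser = 0.9·0.3971 + 0.8·0.2353 + 0.5·0.3676; P(aggressive) ≈ 0.4899, P(balanced) ≈ 0.2581, P(conservative) ≈ 0.2520
After 'fold-or-call': normaliser = 0.1·0.4899 + 0.2·0.2581 + 0.5·0.2520; P(aggressive) ≈ 0.2162, P(balanced) ≈ 0.2278, P(conservative) ≈ 0.5560
After 'raise': normaliser = 0.9·0.2162 + 0.8·0.2278 + 0.5·0.5560; P(aggressive) ≈ 0.2971, P(balanced) ≈ 0.2783, P(conservative) ≈ 0.4246

0.278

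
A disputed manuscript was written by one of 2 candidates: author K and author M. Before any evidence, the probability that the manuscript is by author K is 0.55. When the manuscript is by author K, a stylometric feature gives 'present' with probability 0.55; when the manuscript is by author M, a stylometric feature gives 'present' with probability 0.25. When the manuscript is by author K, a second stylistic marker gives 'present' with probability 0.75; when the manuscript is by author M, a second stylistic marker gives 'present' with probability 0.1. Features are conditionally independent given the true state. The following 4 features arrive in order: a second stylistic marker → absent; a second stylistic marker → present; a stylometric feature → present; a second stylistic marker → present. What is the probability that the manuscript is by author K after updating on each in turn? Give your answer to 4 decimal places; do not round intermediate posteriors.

0.9768

Apply Bayes' rule sequentially, carrying P(author K) forward.
After a second stylistic marker='absent': P(author K) = 0.25·0.5500 / (0.25·0.5500 + 0.9·0.4500) ≈ 0.2535
After a second stylistic marker='present': P(author K) = 0.75·0.2535 / (0.75·0.2535 + 0.1·0.7465) ≈ 0.7180
After a stylometric feature='present': P(author K) = 0.55·0.7180 / (0.55·0.7180 + 0.25·0.2820) ≈ 0.8485
After a second stylistic marker='present': P(author K) = 0.75·0.8485 / (0.75·0.8485 + 0.1·0.1515) ≈ 0.9768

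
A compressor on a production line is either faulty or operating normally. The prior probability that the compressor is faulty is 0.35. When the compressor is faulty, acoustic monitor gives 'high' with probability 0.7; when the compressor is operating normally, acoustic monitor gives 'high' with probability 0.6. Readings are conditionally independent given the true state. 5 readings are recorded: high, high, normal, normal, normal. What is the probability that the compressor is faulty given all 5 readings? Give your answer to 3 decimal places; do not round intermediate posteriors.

0.236

After 'high': P(faulty) = 0.7·0.3500 / (0.7·0.3500 + 0.6·0.6500) ≈ 0.3858
After 'high': P(faulty) = 0.7·0.3858 / (0.7·0.3858 + 0.6·0.6142) ≈ 0.4229
After 'normal': P(faulty) = 0.3·0.4229 / (0.3·0.4229 + 0.4·0.5771) ≈ 0.3547
After 'normal': P(faulty) = 0.3·0.3547 / (0.3·0.3547 + 0.4·0.6453) ≈ 0.2919
After 'normal': P(faulty) = 0.3·0.2919 / (0.3·0.2919 + 0.4·0.7081) ≈ 0.2362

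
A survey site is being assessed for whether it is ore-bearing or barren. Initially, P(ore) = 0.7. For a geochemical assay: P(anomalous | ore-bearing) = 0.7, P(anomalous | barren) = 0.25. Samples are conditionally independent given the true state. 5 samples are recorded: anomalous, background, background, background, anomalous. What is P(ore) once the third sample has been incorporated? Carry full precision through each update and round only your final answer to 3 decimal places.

0.511

After 'anomalous': P(ore) = 0.7·0.7000 / (0.7·0.7000 + 0.25·0.3000) ≈ 0.8673
After 'background': P(ore) = 0.3·0.8673 / (0.3·0.8673 + 0.75·0.1327) ≈ 0.7232
After 'background': P(ore) = 0.3·0.7232 / (0.3·0.7232 + 0.75·0.2768) ≈ 0.5111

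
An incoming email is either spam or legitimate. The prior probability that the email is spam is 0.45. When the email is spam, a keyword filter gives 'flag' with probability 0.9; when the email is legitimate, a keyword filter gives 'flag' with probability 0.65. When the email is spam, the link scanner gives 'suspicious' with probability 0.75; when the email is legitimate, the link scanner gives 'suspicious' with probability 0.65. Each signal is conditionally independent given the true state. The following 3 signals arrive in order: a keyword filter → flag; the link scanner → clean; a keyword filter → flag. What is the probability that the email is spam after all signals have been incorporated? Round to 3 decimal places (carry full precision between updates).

0.528

After a keyword filter='flag': P(spam) = 0.9·0.4500 / (0.9·0.4500 + 0.65·0.5500) ≈ 0.5311
After the link scanner='clean': P(spam) = 0.25·0.5311 / (0.25·0.5311 + 0.35·0.4689) ≈ 0.4473
After a keyword filter='flag': P(spam) = 0.9·0.4473 / (0.9·0.4473 + 0.65·0.5527) ≈ 0.5284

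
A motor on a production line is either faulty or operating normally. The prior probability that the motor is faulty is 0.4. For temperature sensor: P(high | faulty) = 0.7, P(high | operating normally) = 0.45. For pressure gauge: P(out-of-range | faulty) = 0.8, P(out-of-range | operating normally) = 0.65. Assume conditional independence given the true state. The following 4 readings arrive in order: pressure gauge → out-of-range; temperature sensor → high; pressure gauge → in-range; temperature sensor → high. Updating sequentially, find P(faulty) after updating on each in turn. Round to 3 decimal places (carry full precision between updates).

0.532

After pressure gauge='out-of-range': P(faulty) = 0.8·0.4000 / (0.8·0.4000 + 0.65·0.6000) ≈ 0.4507
After temperature sensor='high': P(faulty) = 0.7·0.4507 / (0.7·0.4507 + 0.45·0.5493) ≈ 0.5607
After pressure gauge='in-range': P(faulty) = 0.2·0.5607 / (0.2·0.5607 + 0.35·0.4393) ≈ 0.4217
After temperature sensor='high': P(faulty) = 0.7·0.4217 / (0.7·0.4217 + 0.45·0.5783) ≈ 0.5315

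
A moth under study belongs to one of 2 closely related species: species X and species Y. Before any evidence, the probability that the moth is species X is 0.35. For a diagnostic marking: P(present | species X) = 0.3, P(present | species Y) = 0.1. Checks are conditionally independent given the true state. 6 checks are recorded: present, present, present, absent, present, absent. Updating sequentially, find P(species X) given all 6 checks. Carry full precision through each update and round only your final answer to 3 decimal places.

0.963

After 'present': P(species X) = 0.3·0.3500 / (0.3·0.3500 + 0.1·0.6500) ≈ 0.6176
After 'present': P(species X) = 0.3·0.6176 / (0.3·0.6176 + 0.1·0.3824) ≈ 0.8289
After 'present': P(species X) = 0.3·0.8289 / (0.3·0.8289 + 0.1·0.1711) ≈ 0.9356
After 'absent': P(species X) = 0.7·0.9356 / (0.7·0.9356 + 0.9·0.0644) ≈ 0.9187
After 'present': P(species X) = 0.3·0.9187 / (0.3·0.9187 + 0.1·0.0813) ≈ 0.9714
After 'absent': P(species X) = 0.7·0.9714 / (0.7·0.9714 + 0.9·0.0286) ≈ 0.9635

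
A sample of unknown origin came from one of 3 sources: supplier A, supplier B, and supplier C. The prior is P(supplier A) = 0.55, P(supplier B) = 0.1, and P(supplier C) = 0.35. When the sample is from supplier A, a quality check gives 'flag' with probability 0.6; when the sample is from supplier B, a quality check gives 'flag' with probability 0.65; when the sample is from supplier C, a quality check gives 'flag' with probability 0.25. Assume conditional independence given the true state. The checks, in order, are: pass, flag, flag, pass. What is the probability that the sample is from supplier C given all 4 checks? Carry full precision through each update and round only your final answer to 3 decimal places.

0.250

Each posterior becomes the prior for the next update.
After 'pass': normaliser = 0.4·0.5500 + 0.35·0.1000 + 0.75·0.3500; P(supplier A) ≈ 0.4251, P(supplier B) ≈ 0.0676, P(supplier C) ≈ 0.5072
After 'flag': normaliser = 0.6·0.4251 + 0.65·0.0676 + 0.25·0.5072; P(supplier A) ≈ 0.5990, P(supplier B) ≈ 0.1032, P(supplier C) ≈ 0.2978
After 'flag': normaliser = 0.6·0.5990 + 0.65·0.1032 + 0.25·0.2978; P(supplier A) ≈ 0.7174, P(supplier B) ≈ 0.1340, P(supplier C) ≈ 0.1486
After 'pass': normaliser = 0.4·0.7174 + 0.35·0.1340 + 0.75·0.1486; P(supplier A) ≈ 0.6444, P(supplier B) ≈ 0.1053, P(supplier C) ≈ 0.2503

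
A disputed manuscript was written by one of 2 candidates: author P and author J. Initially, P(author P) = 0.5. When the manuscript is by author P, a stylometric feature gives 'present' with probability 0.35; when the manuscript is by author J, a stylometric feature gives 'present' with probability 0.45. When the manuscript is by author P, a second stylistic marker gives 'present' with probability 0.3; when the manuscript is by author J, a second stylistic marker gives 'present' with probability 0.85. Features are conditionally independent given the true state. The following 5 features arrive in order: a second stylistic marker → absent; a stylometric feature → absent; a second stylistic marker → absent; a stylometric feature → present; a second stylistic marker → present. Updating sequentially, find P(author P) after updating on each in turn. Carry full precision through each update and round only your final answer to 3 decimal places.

Each posterior becomes the prior for the next update.
After a second stylistic marker='absent': P(author P) = 0.7·0.5000 / (0.7·0.5000 + 0.15·0.5000) ≈ 0.8235
After a stylometric feature='absent': P(author P) = 0.65·0.8235 / (0.65·0.8235 + 0.55·0.1765) ≈ 0.8465
After a second stylistic marker='absent': P(author P) = 0.7·0.8465 / (0.7·0.8465 + 0.15·0.1535) ≈ 0.9626
After a stylometric feature='present': P(author P) = 0.35·0.9626 / (0.35·0.9626 + 0.45·0.0374) ≈ 0.9524
After a second stylistic marker='present': P(author P) = 0.3·0.9524 / (0.3·0.9524 + 0.85·0.0476) ≈ 0.8760

0.876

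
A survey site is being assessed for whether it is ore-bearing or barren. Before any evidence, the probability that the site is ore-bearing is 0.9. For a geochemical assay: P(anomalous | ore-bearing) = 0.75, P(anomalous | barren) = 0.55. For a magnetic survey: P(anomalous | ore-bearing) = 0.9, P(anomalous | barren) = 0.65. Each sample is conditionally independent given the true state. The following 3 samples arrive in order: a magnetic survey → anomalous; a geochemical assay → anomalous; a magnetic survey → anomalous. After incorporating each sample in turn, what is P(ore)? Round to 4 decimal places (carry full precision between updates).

0.9592

Apply Bayes' rule sequentially, carrying P(ore) forward.
After a magnetic survey='anomalous': P(ore) = 0.9·0.9000 / (0.9·0.9000 + 0.65·0.1000) ≈ 0.9257
After a geochemical assay='anomalous': P(ore) = 0.75·0.9257 / (0.75·0.9257 + 0.55·0.0743) ≈ 0.9444
After a magnetic survey='anomalous': P(ore) = 0.9·0.9444 / (0.9·0.9444 + 0.65·0.0556) ≈ 0.9592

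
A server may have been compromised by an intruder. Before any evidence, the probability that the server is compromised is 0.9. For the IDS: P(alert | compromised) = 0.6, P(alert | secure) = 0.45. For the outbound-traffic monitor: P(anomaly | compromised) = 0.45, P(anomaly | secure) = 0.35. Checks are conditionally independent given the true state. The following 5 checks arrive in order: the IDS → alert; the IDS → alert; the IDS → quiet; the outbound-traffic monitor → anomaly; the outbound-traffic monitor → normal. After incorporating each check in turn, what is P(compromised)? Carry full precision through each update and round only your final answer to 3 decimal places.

Each posterior becomes the prior for the next update.
After the IDS='alert': P(compromised) = 0.6·0.9000 / (0.6·0.9000 + 0.45·0.1000) ≈ 0.9231
After the IDS='alert': P(compromised) = 0.6·0.9231 / (0.6·0.9231 + 0.45·0.0769) ≈ 0.9412
After the IDS='quiet': P(compromised) = 0.4·0.9412 / (0.4·0.9412 + 0.55·0.0588) ≈ 0.9209
After the outbound-traffic monitor='anomaly': P(compromised) = 0.45·0.9209 / (0.45·0.9209 + 0.35·0.0791) ≈ 0.9373
After the outbound-traffic monitor='normal': P(compromised) = 0.55·0.9373 / (0.55·0.9373 + 0.65·0.0627) ≈ 0.9268

0.927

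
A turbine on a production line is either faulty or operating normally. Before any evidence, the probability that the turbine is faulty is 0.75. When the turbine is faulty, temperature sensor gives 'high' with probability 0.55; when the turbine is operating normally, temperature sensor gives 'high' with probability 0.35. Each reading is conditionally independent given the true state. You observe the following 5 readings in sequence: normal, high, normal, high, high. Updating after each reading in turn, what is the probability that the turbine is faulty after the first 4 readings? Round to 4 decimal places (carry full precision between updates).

0.7803

Apply Bayes' rule sequentially, carrying P(faulty) forward.
After 'normal': P(faulty) = 0.45·0.7500 / (0.45·0.7500 + 0.65·0.2500) ≈ 0.6750
After 'high': P(faulty) = 0.55·0.6750 / (0.55·0.6750 + 0.35·0.3250) ≈ 0.7655
After 'normal': P(faulty) = 0.45·0.7655 / (0.45·0.7655 + 0.65·0.2345) ≈ 0.6932
After 'high': P(faulty) = 0.55·0.6932 / (0.55·0.6932 + 0.35·0.3068) ≈ 0.7803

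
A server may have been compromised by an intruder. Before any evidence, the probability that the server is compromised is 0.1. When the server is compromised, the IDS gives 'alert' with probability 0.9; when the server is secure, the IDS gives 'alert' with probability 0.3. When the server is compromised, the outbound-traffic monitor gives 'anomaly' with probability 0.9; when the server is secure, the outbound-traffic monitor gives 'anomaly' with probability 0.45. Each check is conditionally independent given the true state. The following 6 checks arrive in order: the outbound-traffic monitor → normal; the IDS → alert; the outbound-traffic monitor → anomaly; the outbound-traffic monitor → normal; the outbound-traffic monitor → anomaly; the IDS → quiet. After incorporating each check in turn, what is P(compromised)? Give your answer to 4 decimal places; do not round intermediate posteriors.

0.0063

After the outbound-traffic monitor='normal': P(compromised) = 0.1·0.1000 / (0.1·0.1000 + 0.55·0.9000) ≈ 0.0198
After the IDS='alert': P(compromised) = 0.9·0.0198 / (0.9·0.0198 + 0.3·0.9802) ≈ 0.0571
After the outbound-traffic monitor='anomaly': P(compromised) = 0.9·0.0571 / (0.9·0.0571 + 0.45·0.9429) ≈ 0.1081
After the outbound-traffic monitor='normal': P(compromised) = 0.1·0.1081 / (0.1·0.1081 + 0.55·0.8919) ≈ 0.0216
After the outbound-traffic monitor='anomaly': P(compromised) = 0.9·0.0216 / (0.9·0.0216 + 0.45·0.9784) ≈ 0.0422
After the IDS='quiet': P(compromised) = 0.1·0.0422 / (0.1·0.0422 + 0.7·0.9578) ≈ 0.0063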